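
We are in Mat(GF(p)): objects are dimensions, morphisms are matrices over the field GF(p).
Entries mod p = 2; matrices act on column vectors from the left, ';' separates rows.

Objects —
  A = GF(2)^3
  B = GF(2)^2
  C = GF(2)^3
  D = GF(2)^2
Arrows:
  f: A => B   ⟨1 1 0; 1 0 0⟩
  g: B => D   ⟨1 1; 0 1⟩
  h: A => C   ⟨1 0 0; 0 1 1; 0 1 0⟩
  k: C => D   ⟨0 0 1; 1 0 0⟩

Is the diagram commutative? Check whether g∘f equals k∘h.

Answer: COMMUTES

Trace:
Path 1 = f;g:
  e0=(1,0,0) f=>(1,1) g=>(0,1)
  e1=(0,1,0) f=>(1,0) g=>(1,0)
  e2=(0,0,1) f=>(0,0) g=>(0,0)
  result₁ = ⟨0 1 0; 1 0 0⟩
Path 2 = h;k:
  e0=(1,0,0) h=>(1,0,0) k=>(0,1)
  e1=(0,1,0) h=>(0,1,1) k=>(1,0)
  e2=(0,0,1) h=>(0,1,0) k=>(0,0)
  result₂ = ⟨0 1 0; 1 0 0⟩
Equal? same morphism ✓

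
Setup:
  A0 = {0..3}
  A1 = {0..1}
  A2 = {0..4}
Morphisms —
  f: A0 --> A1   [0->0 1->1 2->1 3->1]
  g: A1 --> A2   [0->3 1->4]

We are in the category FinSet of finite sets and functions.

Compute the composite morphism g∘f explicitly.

Answer: [0->3 1->4 2->4 3->4]

Work:
  0 f-->0 g-->3
  1 f-->1 g-->4
  2 f-->1 g-->4
  3 f-->1 g-->4
result: [0->3 1->4 2->4 3->4]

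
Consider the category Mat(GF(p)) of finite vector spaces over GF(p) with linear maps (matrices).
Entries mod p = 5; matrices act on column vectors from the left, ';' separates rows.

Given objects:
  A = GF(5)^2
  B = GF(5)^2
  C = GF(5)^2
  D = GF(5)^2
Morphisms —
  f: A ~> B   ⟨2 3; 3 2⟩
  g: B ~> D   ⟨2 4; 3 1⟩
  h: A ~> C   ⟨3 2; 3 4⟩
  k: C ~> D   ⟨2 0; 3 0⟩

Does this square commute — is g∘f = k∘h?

Answer: COMMUTES

Work:
Along f;g (path 1):
  e0=(1,0) f~>(2,3) g~>(1,4)
  e1=(0,1) f~>(3,2) g~>(4,1)
  composite₁ = ⟨1 4; 4 1⟩
Along h;k (path 2):
  e0=(1,0) h~>(3,3) k~>(1,4)
  e1=(0,1) h~>(2,4) k~>(4,1)
  composite₂ = ⟨1 4; 4 1⟩
Equal? YES — commutes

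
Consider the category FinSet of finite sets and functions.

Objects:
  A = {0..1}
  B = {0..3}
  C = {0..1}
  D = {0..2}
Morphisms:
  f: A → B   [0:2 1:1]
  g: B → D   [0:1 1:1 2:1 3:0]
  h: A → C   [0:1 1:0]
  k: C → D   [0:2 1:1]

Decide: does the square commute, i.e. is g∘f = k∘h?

Answer: DOES NOT COMMUTE

Derivation:
Along f;g (path 1):
  0 f→2 g→1
  1 f→1 g→1
  result₁ = [0:1 1:1]
Along h;k (path 2):
  0 h→1 k→1
  1 h→0 k→2
  result₂ = [0:1 1:2]
Equal? distinct morphisms ✗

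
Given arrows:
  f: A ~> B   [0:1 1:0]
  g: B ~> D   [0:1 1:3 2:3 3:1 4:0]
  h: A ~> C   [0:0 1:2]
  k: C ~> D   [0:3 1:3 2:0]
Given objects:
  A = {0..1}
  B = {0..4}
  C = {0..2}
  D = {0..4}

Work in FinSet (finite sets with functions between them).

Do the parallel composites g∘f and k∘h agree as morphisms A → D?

Answer: DOES NOT COMMUTE

Derivation:
1) trace f;g:
  0 f~>1 g~>3
  1 f~>0 g~>1
  result₁ = [0:3 1:1]
2) trace h;k:
  0 h~>0 k~>3
  1 h~>2 k~>0
  result₂ = [0:3 1:0]
Equal? distinct morphisms ✗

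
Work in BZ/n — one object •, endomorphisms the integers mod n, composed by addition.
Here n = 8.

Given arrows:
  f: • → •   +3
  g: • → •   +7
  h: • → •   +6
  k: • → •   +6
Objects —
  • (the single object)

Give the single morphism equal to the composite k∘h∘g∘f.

Answer: +6

Trace:
  0 +3≡3 +7≡2 +6≡0 +6≡6  (mod 8)
composite: +6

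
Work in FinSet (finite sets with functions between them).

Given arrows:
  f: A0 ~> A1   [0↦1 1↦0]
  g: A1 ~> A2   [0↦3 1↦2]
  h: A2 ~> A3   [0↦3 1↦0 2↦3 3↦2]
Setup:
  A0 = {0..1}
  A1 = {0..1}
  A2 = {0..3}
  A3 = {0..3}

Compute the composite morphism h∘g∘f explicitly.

  0 f~>1 g~>2 h~>3
  1 f~>0 g~>3 h~>2
composite: [0↦3 1↦2]

Answer: [0↦3 1↦2]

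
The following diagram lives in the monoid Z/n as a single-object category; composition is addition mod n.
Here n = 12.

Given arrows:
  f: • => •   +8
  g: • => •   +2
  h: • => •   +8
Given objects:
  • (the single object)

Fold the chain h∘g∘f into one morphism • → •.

Answer: +6

Work:
  0 +8≡8 +2≡10 +8≡6  (mod 12)
composite: +6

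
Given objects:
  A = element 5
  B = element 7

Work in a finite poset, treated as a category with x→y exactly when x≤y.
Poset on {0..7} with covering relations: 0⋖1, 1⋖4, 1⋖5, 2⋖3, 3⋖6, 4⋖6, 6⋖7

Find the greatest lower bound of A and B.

Answer: A∧B = 1

Work:
Lower bounds of A=5 and B=7: {0,1}
  0 ⊑ 1
  1 ⊑ 1
glb = 1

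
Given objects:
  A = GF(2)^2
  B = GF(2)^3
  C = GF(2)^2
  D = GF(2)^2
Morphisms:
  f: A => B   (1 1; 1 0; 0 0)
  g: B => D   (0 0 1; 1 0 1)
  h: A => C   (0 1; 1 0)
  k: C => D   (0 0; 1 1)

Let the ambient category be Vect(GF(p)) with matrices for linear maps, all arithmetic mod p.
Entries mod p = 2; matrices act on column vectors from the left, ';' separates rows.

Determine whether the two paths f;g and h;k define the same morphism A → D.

Along f;g (path 1):
  e0=(1,0) f=>(1,1,0) g=>(0,1)
  e1=(0,1) f=>(1,0,0) g=>(0,1)
  composite₁ = (0 0; 1 1)
Along h;k (path 2):
  e0=(1,0) h=>(0,1) k=>(0,1)
  e1=(0,1) h=>(1,0) k=>(0,1)
  composite₂ = (0 0; 1 1)
Equal? same morphism ✓

Answer: COMMUTES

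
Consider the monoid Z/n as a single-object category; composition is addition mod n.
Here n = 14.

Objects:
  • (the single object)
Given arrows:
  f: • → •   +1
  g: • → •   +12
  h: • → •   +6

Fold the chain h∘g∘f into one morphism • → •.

Answer: +5

Trace:
  0 +1≡1 +12≡13 +6≡5  (mod 14)
composite: +5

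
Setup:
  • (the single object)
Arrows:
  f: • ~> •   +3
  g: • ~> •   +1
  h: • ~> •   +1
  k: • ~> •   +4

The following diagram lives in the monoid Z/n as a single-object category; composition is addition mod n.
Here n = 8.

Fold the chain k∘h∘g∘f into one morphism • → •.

Answer: +1

Work:
  0 +3≡3 +1≡4 +1≡5 +4≡1  (mod 8)
result: +1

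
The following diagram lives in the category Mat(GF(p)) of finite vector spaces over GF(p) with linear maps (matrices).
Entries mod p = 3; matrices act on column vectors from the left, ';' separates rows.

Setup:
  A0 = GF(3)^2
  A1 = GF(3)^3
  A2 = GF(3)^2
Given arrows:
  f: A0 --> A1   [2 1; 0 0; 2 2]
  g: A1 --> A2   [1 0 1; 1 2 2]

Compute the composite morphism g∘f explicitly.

  e0=(1,0) f-->(2,0,2) g-->(1,0)
  e1=(0,1) f-->(1,0,2) g-->(0,2)
result: [1 0; 0 2]

Answer: [1 0; 0 2]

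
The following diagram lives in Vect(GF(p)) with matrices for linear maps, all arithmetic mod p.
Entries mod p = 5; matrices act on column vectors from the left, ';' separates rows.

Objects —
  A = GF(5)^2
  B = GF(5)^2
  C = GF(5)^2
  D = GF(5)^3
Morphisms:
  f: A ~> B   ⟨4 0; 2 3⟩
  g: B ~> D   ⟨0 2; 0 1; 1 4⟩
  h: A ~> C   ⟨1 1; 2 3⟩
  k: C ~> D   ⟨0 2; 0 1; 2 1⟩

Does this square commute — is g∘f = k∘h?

Path 1 = f;g:
  e0=⟨1,0⟩ f~>⟨4,2⟩ g~>⟨4,2,2⟩
  e1=⟨0,1⟩ f~>⟨0,3⟩ g~>⟨1,3,2⟩
  result₁ = ⟨4 1; 2 3; 2 2⟩
Path 2 = h;k:
  e0=⟨1,0⟩ h~>⟨1,2⟩ k~>⟨4,2,4⟩
  e1=⟨0,1⟩ h~>⟨1,3⟩ k~>⟨1,3,0⟩
  result₂ = ⟨4 1; 2 3; 4 0⟩
Equal? differ; not commutative

Answer: DOES NOT COMMUTE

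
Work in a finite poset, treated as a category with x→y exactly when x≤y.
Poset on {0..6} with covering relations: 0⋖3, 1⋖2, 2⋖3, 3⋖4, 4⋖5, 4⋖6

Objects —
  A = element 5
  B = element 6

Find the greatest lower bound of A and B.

Answer: A∧B = 4

Work:
Lower bounds of A=5 and B=6: {0,1,2,3,4}
  0 <= 4
  1 <= 4
  2 <= 4
  3 <= 4
  4 <= 4
glb = 4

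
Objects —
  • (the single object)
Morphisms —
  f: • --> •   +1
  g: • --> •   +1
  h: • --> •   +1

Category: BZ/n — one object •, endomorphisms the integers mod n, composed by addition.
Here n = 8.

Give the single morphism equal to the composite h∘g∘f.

Answer: +3

Derivation:
  0 +1≡1 +1≡2 +1≡3  (mod 8)
result: +3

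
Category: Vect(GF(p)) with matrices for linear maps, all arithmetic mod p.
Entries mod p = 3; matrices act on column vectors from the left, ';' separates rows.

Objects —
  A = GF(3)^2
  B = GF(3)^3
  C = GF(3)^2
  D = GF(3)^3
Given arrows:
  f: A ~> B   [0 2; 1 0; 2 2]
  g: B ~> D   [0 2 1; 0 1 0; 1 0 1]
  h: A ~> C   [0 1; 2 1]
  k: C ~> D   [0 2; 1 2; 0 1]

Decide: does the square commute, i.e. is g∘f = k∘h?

1) trace f;g:
  e0=⟨1,0⟩ f~>⟨0,1,2⟩ g~>⟨1,1,2⟩
  e1=⟨0,1⟩ f~>⟨2,0,2⟩ g~>⟨2,0,1⟩
  composite₁ = [1 2; 1 0; 2 1]
2) trace h;k:
  e0=⟨1,0⟩ h~>⟨0,2⟩ k~>⟨1,1,2⟩
  e1=⟨0,1⟩ h~>⟨1,1⟩ k~>⟨2,0,1⟩
  composite₂ = [1 2; 1 0; 2 1]
Equal? YES — commutes

Answer: COMMUTES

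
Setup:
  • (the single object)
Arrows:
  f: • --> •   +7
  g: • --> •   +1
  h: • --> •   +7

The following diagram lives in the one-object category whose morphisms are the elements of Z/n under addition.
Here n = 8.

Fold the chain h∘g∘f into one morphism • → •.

Answer: +7

Work:
  0 +7≡7 +1≡0 +7≡7  (mod 8)
result: +7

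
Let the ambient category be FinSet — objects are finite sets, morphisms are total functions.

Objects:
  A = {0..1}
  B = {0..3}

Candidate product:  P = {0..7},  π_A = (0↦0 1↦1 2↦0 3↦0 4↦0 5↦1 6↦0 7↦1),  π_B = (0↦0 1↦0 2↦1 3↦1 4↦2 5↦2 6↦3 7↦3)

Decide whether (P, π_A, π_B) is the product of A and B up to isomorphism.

Answer: NOT A VALID PRODUCT — duplicate pair at indices 2,3

Trace:
|A|·|B| = 2·4 = 8;  |P| = 8
Check the pairing map k ↦ (π_A(k), π_B(k)):
  0 ↦ (0,0)
  1 ↦ (1,0)
  2 ↦ (0,1)
  3 ↦ (0,1)  ✗ repeats pair of k=2
  4 ↦ (0,2)
  5 ↦ (1,2)
  6 ↦ (0,3)
  7 ↦ (1,3)
distinct pairs in image: 7 / 8 needed
  → (0,1) hit at k=2 and k=3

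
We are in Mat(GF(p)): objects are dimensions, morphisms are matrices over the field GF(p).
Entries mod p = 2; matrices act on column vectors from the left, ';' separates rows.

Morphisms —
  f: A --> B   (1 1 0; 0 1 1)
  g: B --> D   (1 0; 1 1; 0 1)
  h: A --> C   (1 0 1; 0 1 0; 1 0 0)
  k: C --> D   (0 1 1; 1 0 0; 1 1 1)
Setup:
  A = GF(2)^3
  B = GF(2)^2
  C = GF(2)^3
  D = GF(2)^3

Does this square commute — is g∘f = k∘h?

Answer: COMMUTES

Work:
Along f;g (path 1):
  e0=[1,0,0] f-->[1,0] g-->[1,1,0]
  e1=[0,1,0] f-->[1,1] g-->[1,0,1]
  e2=[0,0,1] f-->[0,1] g-->[0,1,1]
  composite₁ = (1 1 0; 1 0 1; 0 1 1)
Along h;k (path 2):
  e0=[1,0,0] h-->[1,0,1] k-->[1,1,0]
  e1=[0,1,0] h-->[0,1,0] k-->[1,0,1]
  e2=[0,0,1] h-->[1,0,0] k-->[0,1,1]
  composite₂ = (1 1 0; 1 0 1; 0 1 1)
Equal? same morphism ✓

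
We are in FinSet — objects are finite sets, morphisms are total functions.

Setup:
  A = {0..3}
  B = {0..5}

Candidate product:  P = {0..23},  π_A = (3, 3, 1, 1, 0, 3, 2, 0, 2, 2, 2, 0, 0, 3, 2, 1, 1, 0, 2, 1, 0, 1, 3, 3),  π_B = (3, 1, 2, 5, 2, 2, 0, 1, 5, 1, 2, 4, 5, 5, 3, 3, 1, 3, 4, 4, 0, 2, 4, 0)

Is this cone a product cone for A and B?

Answer: NOT A VALID PRODUCT — duplicate pair at indices 21,2

Derivation:
|A|·|B| = 4·6 = 24;  |P| = 24
Check the pairing map k ↦ (π_A(k), π_B(k)):
  0 ↦ (3,3)
  1 ↦ (3,1)
  2 ↦ (1,2)
  3 ↦ (1,5)
  4 ↦ (0,2)
  5 ↦ (3,2)
  6 ↦ (2,0)
  7 ↦ (0,1)
  8 ↦ (2,5)
  9 ↦ (2,1)
  10 ↦ (2,2)
  11 ↦ (0,4)
  12 ↦ (0,5)
  13 ↦ (3,5)
  14 ↦ (2,3)
  15 ↦ (1,3)
  16 ↦ (1,1)
  17 ↦ (0,3)
  18 ↦ (2,4)
  19 ↦ (1,4)
  20 ↦ (0,0)
  21 ↦ (1,2)  ✗ repeats pair of k=2
  22 ↦ (3,4)
  23 ↦ (3,0)
distinct pairs in image: 23 / 24 needed
  → (1,2) hit at k=2 and k=21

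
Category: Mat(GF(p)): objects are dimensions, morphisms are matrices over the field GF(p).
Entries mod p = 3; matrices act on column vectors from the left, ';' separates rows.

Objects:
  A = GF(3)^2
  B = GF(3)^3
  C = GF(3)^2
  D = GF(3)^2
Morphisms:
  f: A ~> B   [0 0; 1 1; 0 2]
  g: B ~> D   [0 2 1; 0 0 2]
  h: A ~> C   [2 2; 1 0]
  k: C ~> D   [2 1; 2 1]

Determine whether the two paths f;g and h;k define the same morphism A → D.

Answer: DOES NOT COMMUTE

Work:
Along f;g (path 1):
  e0=[1,0] f~>[0,1,0] g~>[2,0]
  e1=[0,1] f~>[0,1,2] g~>[1,1]
  ⟦path⟧₁ = [2 1; 0 1]
Along h;k (path 2):
  e0=[1,0] h~>[2,1] k~>[2,2]
  e1=[0,1] h~>[2,0] k~>[1,1]
  ⟦path⟧₂ = [2 1; 2 1]
Equal? NO — does not commute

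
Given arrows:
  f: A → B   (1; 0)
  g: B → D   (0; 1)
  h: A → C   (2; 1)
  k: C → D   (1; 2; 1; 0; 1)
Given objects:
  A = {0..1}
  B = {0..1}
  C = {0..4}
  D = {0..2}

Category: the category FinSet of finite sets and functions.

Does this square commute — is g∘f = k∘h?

Answer: DOES NOT COMMUTE

Trace:
Path 1 = f;g:
  0 f→1 g→1
  1 f→0 g→0
  composite₁ = (1; 0)
Path 2 = h;k:
  0 h→2 k→1
  1 h→1 k→2
  composite₂ = (1; 2)
Equal? distinct morphisms ✗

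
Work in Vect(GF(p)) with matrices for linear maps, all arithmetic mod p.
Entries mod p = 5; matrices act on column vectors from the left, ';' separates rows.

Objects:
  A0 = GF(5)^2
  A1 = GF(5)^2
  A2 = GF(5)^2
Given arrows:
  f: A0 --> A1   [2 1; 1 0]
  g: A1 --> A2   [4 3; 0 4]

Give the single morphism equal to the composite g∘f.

  e0=(1,0) f-->(2,1) g-->(1,4)
  e1=(0,1) f-->(1,0) g-->(4,0)
composite: [1 4; 4 0]

Answer: [1 4; 4 0]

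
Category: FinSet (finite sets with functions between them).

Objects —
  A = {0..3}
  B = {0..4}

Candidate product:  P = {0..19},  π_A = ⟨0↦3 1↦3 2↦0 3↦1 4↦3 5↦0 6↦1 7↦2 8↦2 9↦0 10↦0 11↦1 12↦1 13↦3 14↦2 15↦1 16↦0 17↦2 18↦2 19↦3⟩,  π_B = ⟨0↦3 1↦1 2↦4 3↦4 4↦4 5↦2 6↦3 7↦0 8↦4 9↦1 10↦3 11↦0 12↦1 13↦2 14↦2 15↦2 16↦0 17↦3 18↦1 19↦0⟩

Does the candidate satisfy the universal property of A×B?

Answer: VALID PRODUCT

Derivation:
|A|·|B| = 4·5 = 20;  |P| = 20
Check the pairing map k ↦ (π_A(k), π_B(k)):
  0 ↦ (3,3)
  1 ↦ (3,1)
  2 ↦ (0,4)
  3 ↦ (1,4)
  4 ↦ (3,4)
  5 ↦ (0,2)
  6 ↦ (1,3)
  7 ↦ (2,0)
  8 ↦ (2,4)
  9 ↦ (0,1)
  10 ↦ (0,3)
  11 ↦ (1,0)
  12 ↦ (1,1)
  13 ↦ (3,2)
  14 ↦ (2,2)
  15 ↦ (1,2)
  16 ↦ (0,0)
  17 ↦ (2,3)
  18 ↦ (2,1)
  19 ↦ (3,0)
distinct pairs in image: 20 / 20 needed
  → bijection onto A×B; projections well-typed.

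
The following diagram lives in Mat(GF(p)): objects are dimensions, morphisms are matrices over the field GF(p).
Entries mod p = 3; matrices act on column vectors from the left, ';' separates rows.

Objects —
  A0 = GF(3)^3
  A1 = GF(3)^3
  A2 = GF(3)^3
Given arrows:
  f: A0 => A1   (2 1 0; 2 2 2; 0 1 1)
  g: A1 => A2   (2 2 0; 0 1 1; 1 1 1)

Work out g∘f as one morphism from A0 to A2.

Answer: (2 0 1; 2 0 0; 1 1 0)

Derivation:
  e0=[1,0,0] f=>[2,2,0] g=>[2,2,1]
  e1=[0,1,0] f=>[1,2,1] g=>[0,0,1]
  e2=[0,0,1] f=>[0,2,1] g=>[1,0,0]
result: (2 0 1; 2 0 0; 1 1 0)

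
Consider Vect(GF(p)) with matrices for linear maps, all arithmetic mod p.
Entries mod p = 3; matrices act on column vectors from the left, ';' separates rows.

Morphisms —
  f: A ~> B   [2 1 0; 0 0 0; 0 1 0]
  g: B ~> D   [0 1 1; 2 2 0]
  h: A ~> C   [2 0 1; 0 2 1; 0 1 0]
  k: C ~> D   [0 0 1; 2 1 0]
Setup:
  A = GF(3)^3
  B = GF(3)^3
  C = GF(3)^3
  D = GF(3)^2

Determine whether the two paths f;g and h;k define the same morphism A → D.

Along f;g (path 1):
  e0=⟨1,0,0⟩ f~>⟨2,0,0⟩ g~>⟨0,1⟩
  e1=⟨0,1,0⟩ f~>⟨1,0,1⟩ g~>⟨1,2⟩
  e2=⟨0,0,1⟩ f~>⟨0,0,0⟩ g~>⟨0,0⟩
  result₁ = [0 1 0; 1 2 0]
Along h;k (path 2):
  e0=⟨1,0,0⟩ h~>⟨2,0,0⟩ k~>⟨0,1⟩
  e1=⟨0,1,0⟩ h~>⟨0,2,1⟩ k~>⟨1,2⟩
  e2=⟨0,0,1⟩ h~>⟨1,1,0⟩ k~>⟨0,0⟩
  result₂ = [0 1 0; 1 2 0]
Equal? YES — commutes

Answer: COMMUTES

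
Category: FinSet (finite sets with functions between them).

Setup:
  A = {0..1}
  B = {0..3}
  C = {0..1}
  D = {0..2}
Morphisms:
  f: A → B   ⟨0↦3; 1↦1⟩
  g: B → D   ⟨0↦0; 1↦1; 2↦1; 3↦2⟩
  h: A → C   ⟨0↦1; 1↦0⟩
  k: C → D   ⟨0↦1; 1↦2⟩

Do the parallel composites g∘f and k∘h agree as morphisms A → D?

Path 1 = f;g:
  0 f→3 g→2
  1 f→1 g→1
  ⟦path⟧₁ = ⟨0↦2; 1↦1⟩
Path 2 = h;k:
  0 h→1 k→2
  1 h→0 k→1
  ⟦path⟧₂ = ⟨0↦2; 1↦1⟩
Equal? YES — commutes

Answer: COMMUTES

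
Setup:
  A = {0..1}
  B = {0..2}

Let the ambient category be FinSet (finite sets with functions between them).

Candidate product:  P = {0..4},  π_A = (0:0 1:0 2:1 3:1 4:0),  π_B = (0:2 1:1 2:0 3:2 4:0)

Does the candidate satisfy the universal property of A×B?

|A|·|B| = 2·3 = 6;  |P| = 5
  → cardinalities differ; no bijection possible.

Answer: NOT A VALID PRODUCT — |P|=5 ≠ |A|·|B|=6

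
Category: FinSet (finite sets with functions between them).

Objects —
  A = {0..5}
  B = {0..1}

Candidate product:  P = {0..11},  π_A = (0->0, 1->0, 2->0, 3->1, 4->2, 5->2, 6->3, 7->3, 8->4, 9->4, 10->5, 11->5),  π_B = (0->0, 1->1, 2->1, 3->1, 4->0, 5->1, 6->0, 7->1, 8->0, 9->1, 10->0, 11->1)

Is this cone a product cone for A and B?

|A|·|B| = 6·2 = 12;  |P| = 12
Check the pairing map k ↦ (π_A(k), π_B(k)):
  0 -> (0,0)
  1 -> (0,1)
  2 -> (0,1)  ✗ repeats pair of k=1
  3 -> (1,1)
  4 -> (2,0)
  5 -> (2,1)
  6 -> (3,0)
  7 -> (3,1)
  8 -> (4,0)
  9 -> (4,1)
  10 -> (5,0)
  11 -> (5,1)
distinct pairs in image: 11 / 12 needed
  → (0,1) hit at k=1 and k=2

Answer: NOT A VALID PRODUCT — duplicate pair at indices 1,2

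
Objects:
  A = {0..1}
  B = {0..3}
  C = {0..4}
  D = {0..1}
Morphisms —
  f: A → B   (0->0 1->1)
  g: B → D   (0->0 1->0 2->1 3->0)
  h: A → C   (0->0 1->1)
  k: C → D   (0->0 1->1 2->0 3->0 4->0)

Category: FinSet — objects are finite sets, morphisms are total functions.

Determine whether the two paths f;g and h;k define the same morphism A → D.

Answer: DOES NOT COMMUTE

Work:
Path 1 = f;g:
  0 f→0 g→0
  1 f→1 g→0
  ⟦path⟧₁ = (0->0 1->0)
Path 2 = h;k:
  0 h→0 k→0
  1 h→1 k→1
  ⟦path⟧₂ = (0->0 1->1)
Equal? NO — does not commute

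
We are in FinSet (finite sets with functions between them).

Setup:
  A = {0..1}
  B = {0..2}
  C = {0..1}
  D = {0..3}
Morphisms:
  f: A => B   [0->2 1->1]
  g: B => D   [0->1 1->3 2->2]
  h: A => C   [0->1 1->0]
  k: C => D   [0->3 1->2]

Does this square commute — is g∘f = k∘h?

Path 1 = f;g:
  0 f=>2 g=>2
  1 f=>1 g=>3
  result₁ = [0->2 1->3]
Path 2 = h;k:
  0 h=>1 k=>2
  1 h=>0 k=>3
  result₂ = [0->2 1->3]
Equal? equal; square commutes

Answer: COMMUTES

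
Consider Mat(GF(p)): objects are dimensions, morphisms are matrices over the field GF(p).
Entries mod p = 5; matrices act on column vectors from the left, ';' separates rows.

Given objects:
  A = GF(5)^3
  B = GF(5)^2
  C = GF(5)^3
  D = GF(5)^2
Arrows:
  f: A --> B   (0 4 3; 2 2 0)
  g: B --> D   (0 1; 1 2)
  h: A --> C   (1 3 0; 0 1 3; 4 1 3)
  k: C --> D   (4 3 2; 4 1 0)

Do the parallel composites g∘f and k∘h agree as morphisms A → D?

Along f;g (path 1):
  e0=⟨1,0,0⟩ f-->⟨0,2⟩ g-->⟨2,4⟩
  e1=⟨0,1,0⟩ f-->⟨4,2⟩ g-->⟨2,3⟩
  e2=⟨0,0,1⟩ f-->⟨3,0⟩ g-->⟨0,3⟩
  composite₁ = (2 2 0; 4 3 3)
Along h;k (path 2):
  e0=⟨1,0,0⟩ h-->⟨1,0,4⟩ k-->⟨2,4⟩
  e1=⟨0,1,0⟩ h-->⟨3,1,1⟩ k-->⟨2,3⟩
  e2=⟨0,0,1⟩ h-->⟨0,3,3⟩ k-->⟨0,3⟩
  composite₂ = (2 2 0; 4 3 3)
Equal? equal; square commutes

Answer: COMMUTES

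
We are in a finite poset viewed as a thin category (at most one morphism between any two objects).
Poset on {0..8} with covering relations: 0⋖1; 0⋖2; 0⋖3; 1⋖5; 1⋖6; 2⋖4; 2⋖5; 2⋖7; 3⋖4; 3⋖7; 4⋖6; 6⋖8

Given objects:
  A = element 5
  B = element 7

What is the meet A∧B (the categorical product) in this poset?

Answer: A∧B = 2

Derivation:
{x : x≤A ∧ x≤B} = {0,2}  (A=5, B=7)
  0 ≤ 2
  2 ≤ 2
glb = 2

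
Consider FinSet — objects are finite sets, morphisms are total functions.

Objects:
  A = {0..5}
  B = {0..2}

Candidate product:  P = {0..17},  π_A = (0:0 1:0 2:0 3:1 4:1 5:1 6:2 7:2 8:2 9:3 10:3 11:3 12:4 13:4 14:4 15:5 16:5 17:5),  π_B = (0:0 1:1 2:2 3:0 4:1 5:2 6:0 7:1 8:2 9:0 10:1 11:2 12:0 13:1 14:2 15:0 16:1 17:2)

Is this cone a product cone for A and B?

|A|·|B| = 6·3 = 18;  |P| = 18
Check the pairing map k ↦ (π_A(k), π_B(k)):
  0 : (0,0)
  1 : (0,1)
  2 : (0,2)
  3 : (1,0)
  4 : (1,1)
  5 : (1,2)
  6 : (2,0)
  7 : (2,1)
  8 : (2,2)
  9 : (3,0)
  10 : (3,1)
  11 : (3,2)
  12 : (4,0)
  13 : (4,1)
  14 : (4,2)
  15 : (5,0)
  16 : (5,1)
  17 : (5,2)
distinct pairs in image: 18 / 18 needed
  → bijection onto A×B; projections well-typed.

Answer: VALID PRODUCT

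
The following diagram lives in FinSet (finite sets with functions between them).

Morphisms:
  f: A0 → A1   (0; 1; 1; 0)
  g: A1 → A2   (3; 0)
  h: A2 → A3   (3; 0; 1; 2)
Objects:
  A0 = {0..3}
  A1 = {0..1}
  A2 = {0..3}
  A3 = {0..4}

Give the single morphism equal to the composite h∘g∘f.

Answer: (2; 3; 3; 2)

Derivation:
  0 f→0 g→3 h→2
  1 f→1 g→0 h→3
  2 f→1 g→0 h→3
  3 f→0 g→3 h→2
⟦path⟧: (2; 3; 3; 2)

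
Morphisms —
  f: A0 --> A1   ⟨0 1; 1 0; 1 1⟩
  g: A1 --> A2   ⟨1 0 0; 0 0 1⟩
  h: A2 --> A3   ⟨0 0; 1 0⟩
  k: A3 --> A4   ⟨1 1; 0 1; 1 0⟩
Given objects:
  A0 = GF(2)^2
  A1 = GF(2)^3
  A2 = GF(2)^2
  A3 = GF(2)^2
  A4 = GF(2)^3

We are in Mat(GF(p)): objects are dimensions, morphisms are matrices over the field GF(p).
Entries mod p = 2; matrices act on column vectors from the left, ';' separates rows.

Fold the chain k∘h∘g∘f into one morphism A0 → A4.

  e0=(1,0) f-->(0,1,1) g-->(0,1) h-->(0,0) k-->(0,0,0)
  e1=(0,1) f-->(1,0,1) g-->(1,1) h-->(0,1) k-->(1,1,0)
⟦path⟧: ⟨0 1; 0 1; 0 0⟩

Answer: ⟨0 1; 0 1; 0 0⟩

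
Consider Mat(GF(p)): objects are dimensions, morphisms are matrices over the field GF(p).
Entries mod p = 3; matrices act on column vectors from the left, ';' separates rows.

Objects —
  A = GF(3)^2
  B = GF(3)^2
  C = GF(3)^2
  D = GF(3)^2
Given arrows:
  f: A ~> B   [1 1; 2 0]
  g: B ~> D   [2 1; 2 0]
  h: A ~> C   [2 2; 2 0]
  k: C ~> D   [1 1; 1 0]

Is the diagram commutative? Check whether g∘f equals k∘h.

Answer: COMMUTES

Trace:
1) trace f;g:
  e0=⟨1,0⟩ f~>⟨1,2⟩ g~>⟨1,2⟩
  e1=⟨0,1⟩ f~>⟨1,0⟩ g~>⟨2,2⟩
  result₁ = [1 2; 2 2]
2) trace h;k:
  e0=⟨1,0⟩ h~>⟨2,2⟩ k~>⟨1,2⟩
  e1=⟨0,1⟩ h~>⟨2,0⟩ k~>⟨2,2⟩
  result₂ = [1 2; 2 2]
Equal? same morphism ✓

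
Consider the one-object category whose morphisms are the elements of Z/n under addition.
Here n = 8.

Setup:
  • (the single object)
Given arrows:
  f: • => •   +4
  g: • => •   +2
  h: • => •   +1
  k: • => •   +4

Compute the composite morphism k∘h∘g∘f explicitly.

Answer: +3

Trace:
  0 +4≡4 +2≡6 +1≡7 +4≡3  (mod 8)
result: +3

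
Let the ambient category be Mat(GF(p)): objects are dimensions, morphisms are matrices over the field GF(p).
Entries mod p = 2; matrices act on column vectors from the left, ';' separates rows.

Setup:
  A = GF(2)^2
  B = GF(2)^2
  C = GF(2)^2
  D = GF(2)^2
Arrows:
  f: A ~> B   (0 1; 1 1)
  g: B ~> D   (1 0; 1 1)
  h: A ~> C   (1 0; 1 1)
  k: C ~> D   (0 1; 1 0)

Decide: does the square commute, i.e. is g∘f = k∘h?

Path 1 = f;g:
  e0=⟨1,0⟩ f~>⟨0,1⟩ g~>⟨0,1⟩
  e1=⟨0,1⟩ f~>⟨1,1⟩ g~>⟨1,0⟩
  result₁ = (0 1; 1 0)
Path 2 = h;k:
  e0=⟨1,0⟩ h~>⟨1,1⟩ k~>⟨1,1⟩
  e1=⟨0,1⟩ h~>⟨0,1⟩ k~>⟨1,0⟩
  result₂ = (1 1; 1 0)
Equal? distinct morphisms ✗

Answer: DOES NOT COMMUTE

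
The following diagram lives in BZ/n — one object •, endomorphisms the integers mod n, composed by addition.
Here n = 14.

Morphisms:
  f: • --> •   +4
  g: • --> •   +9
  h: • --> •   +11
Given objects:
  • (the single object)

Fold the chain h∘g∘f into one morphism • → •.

Answer: +10

Derivation:
  0 +4≡4 +9≡13 +11≡10  (mod 14)
⟦path⟧: +10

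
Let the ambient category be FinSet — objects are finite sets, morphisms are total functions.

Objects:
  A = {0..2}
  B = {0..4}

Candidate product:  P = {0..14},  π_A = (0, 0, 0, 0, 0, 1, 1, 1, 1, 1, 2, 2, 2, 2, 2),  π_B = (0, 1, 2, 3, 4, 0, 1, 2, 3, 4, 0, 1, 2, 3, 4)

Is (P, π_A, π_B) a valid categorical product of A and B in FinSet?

Answer: VALID PRODUCT

Work:
|A|·|B| = 3·5 = 15;  |P| = 15
Check the pairing map k ↦ (π_A(k), π_B(k)):
  0 ↦ (0,0)
  1 ↦ (0,1)
  2 ↦ (0,2)
  3 ↦ (0,3)
  4 ↦ (0,4)
  5 ↦ (1,0)
  6 ↦ (1,1)
  7 ↦ (1,2)
  8 ↦ (1,3)
  9 ↦ (1,4)
  10 ↦ (2,0)
  11 ↦ (2,1)
  12 ↦ (2,2)
  13 ↦ (2,3)
  14 ↦ (2,4)
distinct pairs in image: 15 / 15 needed
  → bijection onto A×B; projections well-typed.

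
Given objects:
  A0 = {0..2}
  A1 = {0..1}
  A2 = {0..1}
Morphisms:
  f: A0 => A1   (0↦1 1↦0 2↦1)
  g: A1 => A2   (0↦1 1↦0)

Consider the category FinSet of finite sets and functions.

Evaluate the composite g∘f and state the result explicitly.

Answer: (0↦0 1↦1 2↦0)

Work:
  0 f=>1 g=>0
  1 f=>0 g=>1
  2 f=>1 g=>0
⟦path⟧: (0↦0 1↦1 2↦0)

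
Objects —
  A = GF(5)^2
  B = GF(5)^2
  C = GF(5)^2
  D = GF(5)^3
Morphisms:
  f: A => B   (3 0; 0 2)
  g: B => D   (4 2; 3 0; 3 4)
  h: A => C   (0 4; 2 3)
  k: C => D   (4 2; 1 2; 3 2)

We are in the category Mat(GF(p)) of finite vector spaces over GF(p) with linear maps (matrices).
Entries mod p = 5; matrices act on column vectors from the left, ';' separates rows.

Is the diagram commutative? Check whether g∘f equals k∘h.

Answer: DOES NOT COMMUTE

Trace:
Path 1 = f;g:
  e0=(1,0) f=>(3,0) g=>(2,4,4)
  e1=(0,1) f=>(0,2) g=>(4,0,3)
  composite₁ = (2 4; 4 0; 4 3)
Path 2 = h;k:
  e0=(1,0) h=>(0,2) k=>(4,4,4)
  e1=(0,1) h=>(4,3) k=>(2,0,3)
  composite₂ = (4 2; 4 0; 4 3)
Equal? differ; not commutative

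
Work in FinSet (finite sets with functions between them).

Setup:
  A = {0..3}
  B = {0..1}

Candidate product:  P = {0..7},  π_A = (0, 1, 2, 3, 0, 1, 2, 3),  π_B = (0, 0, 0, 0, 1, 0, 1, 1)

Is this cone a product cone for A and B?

Answer: NOT A VALID PRODUCT — duplicate pair at indices 1,5

Derivation:
|A|·|B| = 4·2 = 8;  |P| = 8
Check the pairing map k ↦ (π_A(k), π_B(k)):
  0 : (0,0)
  1 : (1,0)
  2 : (2,0)
  3 : (3,0)
  4 : (0,1)
  5 : (1,0)  ✗ repeats pair of k=1
  6 : (2,1)
  7 : (3,1)
distinct pairs in image: 7 / 8 needed
  → (1,0) hit at k=1 and k=5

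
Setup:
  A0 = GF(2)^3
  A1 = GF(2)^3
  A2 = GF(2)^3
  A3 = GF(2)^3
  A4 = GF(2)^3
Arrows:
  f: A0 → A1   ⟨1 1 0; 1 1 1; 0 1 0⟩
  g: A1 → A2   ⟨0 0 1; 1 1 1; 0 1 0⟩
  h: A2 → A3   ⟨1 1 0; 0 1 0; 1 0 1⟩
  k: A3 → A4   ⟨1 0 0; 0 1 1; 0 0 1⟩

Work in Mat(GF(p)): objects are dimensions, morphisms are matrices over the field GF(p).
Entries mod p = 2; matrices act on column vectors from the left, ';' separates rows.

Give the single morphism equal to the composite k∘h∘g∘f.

  e0=(1,0,0) f→(1,1,0) g→(0,0,1) h→(0,0,1) k→(0,1,1)
  e1=(0,1,0) f→(1,1,1) g→(1,1,1) h→(0,1,0) k→(0,1,0)
  e2=(0,0,1) f→(0,1,0) g→(0,1,1) h→(1,1,1) k→(1,0,1)
composite: ⟨0 0 1; 1 1 0; 1 0 1⟩

Answer: ⟨0 0 1; 1 1 0; 1 0 1⟩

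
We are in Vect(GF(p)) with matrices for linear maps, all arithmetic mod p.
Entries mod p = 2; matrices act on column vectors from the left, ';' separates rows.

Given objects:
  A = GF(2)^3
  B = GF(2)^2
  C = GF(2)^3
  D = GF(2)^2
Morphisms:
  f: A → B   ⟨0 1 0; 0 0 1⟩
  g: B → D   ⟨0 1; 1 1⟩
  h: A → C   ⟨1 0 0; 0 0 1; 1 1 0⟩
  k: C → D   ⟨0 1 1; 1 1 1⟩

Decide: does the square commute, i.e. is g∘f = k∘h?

1) trace f;g:
  e0=⟨1,0,0⟩ f→⟨0,0⟩ g→⟨0,0⟩
  e1=⟨0,1,0⟩ f→⟨1,0⟩ g→⟨0,1⟩
  e2=⟨0,0,1⟩ f→⟨0,1⟩ g→⟨1,1⟩
  ⟦path⟧₁ = ⟨0 0 1; 0 1 1⟩
2) trace h;k:
  e0=⟨1,0,0⟩ h→⟨1,0,1⟩ k→⟨1,0⟩
  e1=⟨0,1,0⟩ h→⟨0,0,1⟩ k→⟨1,1⟩
  e2=⟨0,0,1⟩ h→⟨0,1,0⟩ k→⟨1,1⟩
  ⟦path⟧₂ = ⟨1 1 1; 0 1 1⟩
Equal? NO — does not commute

Answer: DOES NOT COMMUTE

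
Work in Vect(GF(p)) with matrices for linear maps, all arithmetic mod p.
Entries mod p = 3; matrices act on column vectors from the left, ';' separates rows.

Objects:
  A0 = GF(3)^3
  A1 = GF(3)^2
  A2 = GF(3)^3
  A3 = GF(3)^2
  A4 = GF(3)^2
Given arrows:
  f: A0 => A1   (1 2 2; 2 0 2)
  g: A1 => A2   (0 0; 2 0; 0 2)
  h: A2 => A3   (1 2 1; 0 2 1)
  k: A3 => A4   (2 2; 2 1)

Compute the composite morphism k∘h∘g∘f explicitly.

Answer: (2 2 0; 0 0 0)

Work:
  e0=[1,0,0] f=>[1,2] g=>[0,2,1] h=>[2,2] k=>[2,0]
  e1=[0,1,0] f=>[2,0] g=>[0,1,0] h=>[2,2] k=>[2,0]
  e2=[0,0,1] f=>[2,2] g=>[0,1,1] h=>[0,0] k=>[0,0]
result: (2 2 0; 0 0 0)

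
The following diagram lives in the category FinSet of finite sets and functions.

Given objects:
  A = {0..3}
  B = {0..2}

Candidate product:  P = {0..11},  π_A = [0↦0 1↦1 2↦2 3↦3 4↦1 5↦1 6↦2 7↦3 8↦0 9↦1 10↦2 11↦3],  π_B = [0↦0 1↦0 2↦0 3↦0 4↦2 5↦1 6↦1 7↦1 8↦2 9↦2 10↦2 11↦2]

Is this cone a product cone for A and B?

Answer: NOT A VALID PRODUCT — duplicate pair at indices 9,4

Derivation:
|A|·|B| = 4·3 = 12;  |P| = 12
Check the pairing map k ↦ (π_A(k), π_B(k)):
  0 ↦ (0,0)
  1 ↦ (1,0)
  2 ↦ (2,0)
  3 ↦ (3,0)
  4 ↦ (1,2)
  5 ↦ (1,1)
  6 ↦ (2,1)
  7 ↦ (3,1)
  8 ↦ (0,2)
  9 ↦ (1,2)  ✗ repeats pair of k=4
  10 ↦ (2,2)
  11 ↦ (3,2)
distinct pairs in image: 11 / 12 needed
  → (1,2) hit at k=4 and k=9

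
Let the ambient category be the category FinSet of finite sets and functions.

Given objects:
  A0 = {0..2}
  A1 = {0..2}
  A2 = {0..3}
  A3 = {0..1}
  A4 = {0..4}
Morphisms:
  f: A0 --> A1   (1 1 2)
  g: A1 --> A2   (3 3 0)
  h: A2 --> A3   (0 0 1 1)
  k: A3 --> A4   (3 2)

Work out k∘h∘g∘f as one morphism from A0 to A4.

Answer: (2 2 3)

Work:
  0 f-->1 g-->3 h-->1 k-->2
  1 f-->1 g-->3 h-->1 k-->2
  2 f-->2 g-->0 h-->0 k-->3
result: (2 2 3)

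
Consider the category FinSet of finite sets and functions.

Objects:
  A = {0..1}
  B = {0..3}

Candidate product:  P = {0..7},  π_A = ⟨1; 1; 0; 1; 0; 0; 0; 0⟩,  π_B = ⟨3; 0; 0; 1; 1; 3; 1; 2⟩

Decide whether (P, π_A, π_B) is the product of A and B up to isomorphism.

|A|·|B| = 2·4 = 8;  |P| = 8
Check the pairing map k ↦ (π_A(k), π_B(k)):
  0 ↦ (1,3)
  1 ↦ (1,0)
  2 ↦ (0,0)
  3 ↦ (1,1)
  4 ↦ (0,1)
  5 ↦ (0,3)
  6 ↦ (0,1)  ✗ repeats pair of k=4
  7 ↦ (0,2)
distinct pairs in image: 7 / 8 needed
  → (0,1) hit at k=4 and k=6

Answer: NOT A VALID PRODUCT — duplicate pair at indices 6,4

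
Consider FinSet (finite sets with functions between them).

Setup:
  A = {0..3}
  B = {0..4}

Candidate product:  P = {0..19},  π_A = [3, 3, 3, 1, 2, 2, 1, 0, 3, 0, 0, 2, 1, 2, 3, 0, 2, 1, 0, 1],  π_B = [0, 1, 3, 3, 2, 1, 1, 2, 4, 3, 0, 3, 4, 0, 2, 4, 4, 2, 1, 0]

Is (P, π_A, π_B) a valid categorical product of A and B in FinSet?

|A|·|B| = 4·5 = 20;  |P| = 20
Check the pairing map k ↦ (π_A(k), π_B(k)):
  0 : (3,0)
  1 : (3,1)
  2 : (3,3)
  3 : (1,3)
  4 : (2,2)
  5 : (2,1)
  6 : (1,1)
  7 : (0,2)
  8 : (3,4)
  9 : (0,3)
  10 : (0,0)
  11 : (2,3)
  12 : (1,4)
  13 : (2,0)
  14 : (3,2)
  15 : (0,4)
  16 : (2,4)
  17 : (1,2)
  18 : (0,1)
  19 : (1,0)
distinct pairs in image: 20 / 20 needed
  → bijection onto A×B; projections well-typed.

Answer: VALID PRODUCT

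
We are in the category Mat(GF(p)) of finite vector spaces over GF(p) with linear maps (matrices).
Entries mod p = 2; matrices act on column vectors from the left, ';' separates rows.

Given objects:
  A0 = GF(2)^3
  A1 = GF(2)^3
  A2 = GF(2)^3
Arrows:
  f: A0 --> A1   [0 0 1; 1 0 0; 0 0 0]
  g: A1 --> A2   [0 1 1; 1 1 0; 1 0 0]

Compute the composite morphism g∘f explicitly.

  e0=[1,0,0] f-->[0,1,0] g-->[1,1,0]
  e1=[0,1,0] f-->[0,0,0] g-->[0,0,0]
  e2=[0,0,1] f-->[1,0,0] g-->[0,1,1]
⟦path⟧: [1 0 0; 1 0 1; 0 0 1]

Answer: [1 0 0; 1 0 1; 0 0 1]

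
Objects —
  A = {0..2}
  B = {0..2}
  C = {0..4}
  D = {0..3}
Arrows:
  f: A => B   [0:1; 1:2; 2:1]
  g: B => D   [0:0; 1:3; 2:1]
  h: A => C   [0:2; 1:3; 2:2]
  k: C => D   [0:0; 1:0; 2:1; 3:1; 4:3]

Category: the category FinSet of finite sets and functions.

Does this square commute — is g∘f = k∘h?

1) trace f;g:
  0 f=>1 g=>3
  1 f=>2 g=>1
  2 f=>1 g=>3
  composite₁ = [0:3; 1:1; 2:3]
2) trace h;k:
  0 h=>2 k=>1
  1 h=>3 k=>1
  2 h=>2 k=>1
  composite₂ = [0:1; 1:1; 2:1]
Equal? distinct morphisms ✗

Answer: DOES NOT COMMUTE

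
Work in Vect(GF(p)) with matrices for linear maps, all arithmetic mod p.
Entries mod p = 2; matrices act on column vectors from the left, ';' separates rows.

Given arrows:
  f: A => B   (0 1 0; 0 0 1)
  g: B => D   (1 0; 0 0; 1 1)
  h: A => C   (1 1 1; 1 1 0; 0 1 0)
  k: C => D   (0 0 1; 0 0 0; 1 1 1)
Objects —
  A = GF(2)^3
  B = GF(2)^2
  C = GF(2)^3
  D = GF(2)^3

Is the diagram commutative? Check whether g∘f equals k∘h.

Answer: COMMUTES

Trace:
1) trace f;g:
  e0=[1,0,0] f=>[0,0] g=>[0,0,0]
  e1=[0,1,0] f=>[1,0] g=>[1,0,1]
  e2=[0,0,1] f=>[0,1] g=>[0,0,1]
  composite₁ = (0 1 0; 0 0 0; 0 1 1)
2) trace h;k:
  e0=[1,0,0] h=>[1,1,0] k=>[0,0,0]
  e1=[0,1,0] h=>[1,1,1] k=>[1,0,1]
  e2=[0,0,1] h=>[1,0,0] k=>[0,0,1]
  composite₂ = (0 1 0; 0 0 0; 0 1 1)
Equal? equal; square commutes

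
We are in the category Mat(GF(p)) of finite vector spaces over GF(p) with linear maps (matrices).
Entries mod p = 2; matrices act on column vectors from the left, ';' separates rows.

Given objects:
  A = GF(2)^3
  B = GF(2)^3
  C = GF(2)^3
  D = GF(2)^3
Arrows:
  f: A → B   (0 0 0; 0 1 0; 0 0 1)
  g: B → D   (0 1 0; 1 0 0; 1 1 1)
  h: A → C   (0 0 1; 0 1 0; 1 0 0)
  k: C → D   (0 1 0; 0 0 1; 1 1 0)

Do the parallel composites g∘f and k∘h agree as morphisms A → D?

Along f;g (path 1):
  e0=⟨1,0,0⟩ f→⟨0,0,0⟩ g→⟨0,0,0⟩
  e1=⟨0,1,0⟩ f→⟨0,1,0⟩ g→⟨1,0,1⟩
  e2=⟨0,0,1⟩ f→⟨0,0,1⟩ g→⟨0,0,1⟩
  result₁ = (0 1 0; 0 0 0; 0 1 1)
Along h;k (path 2):
  e0=⟨1,0,0⟩ h→⟨0,0,1⟩ k→⟨0,1,0⟩
  e1=⟨0,1,0⟩ h→⟨0,1,0⟩ k→⟨1,0,1⟩
  e2=⟨0,0,1⟩ h→⟨1,0,0⟩ k→⟨0,0,1⟩
  result₂ = (0 1 0; 1 0 0; 0 1 1)
Equal? differ; not commutative

Answer: DOES NOT COMMUTE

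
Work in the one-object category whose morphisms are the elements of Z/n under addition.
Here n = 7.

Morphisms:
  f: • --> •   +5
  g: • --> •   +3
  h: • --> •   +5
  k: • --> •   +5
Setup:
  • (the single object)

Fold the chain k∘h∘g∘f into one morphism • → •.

Answer: +4

Derivation:
  0 +5≡5 +3≡1 +5≡6 +5≡4  (mod 7)
result: +4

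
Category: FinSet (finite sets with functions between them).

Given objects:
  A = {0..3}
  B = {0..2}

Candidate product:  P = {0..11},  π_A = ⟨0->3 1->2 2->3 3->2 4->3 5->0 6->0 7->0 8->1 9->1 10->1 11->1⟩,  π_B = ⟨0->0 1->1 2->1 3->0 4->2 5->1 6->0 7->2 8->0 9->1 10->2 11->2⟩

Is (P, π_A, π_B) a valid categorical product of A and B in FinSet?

|A|·|B| = 4·3 = 12;  |P| = 12
Check the pairing map k ↦ (π_A(k), π_B(k)):
  0 -> (3,0)
  1 -> (2,1)
  2 -> (3,1)
  3 -> (2,0)
  4 -> (3,2)
  5 -> (0,1)
  6 -> (0,0)
  7 -> (0,2)
  8 -> (1,0)
  9 -> (1,1)
  10 -> (1,2)
  11 -> (1,2)  ✗ repeats pair of k=10
distinct pairs in image: 11 / 12 needed
  → (1,2) hit at k=10 and k=11

Answer: NOT A VALID PRODUCT — duplicate pair at indices 11,10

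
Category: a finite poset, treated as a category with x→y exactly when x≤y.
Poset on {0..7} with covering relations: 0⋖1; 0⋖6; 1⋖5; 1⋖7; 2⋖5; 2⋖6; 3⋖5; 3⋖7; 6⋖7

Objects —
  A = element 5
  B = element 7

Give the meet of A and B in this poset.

Answer: NO MEET EXISTS

Work:
Lower bounds of A=5 and B=7: {0,1,2,3}
  maximal lower bounds 1 and 2 are incomparable: neither 1⊑2 nor 2⊑1
→ no greatest lower bound exists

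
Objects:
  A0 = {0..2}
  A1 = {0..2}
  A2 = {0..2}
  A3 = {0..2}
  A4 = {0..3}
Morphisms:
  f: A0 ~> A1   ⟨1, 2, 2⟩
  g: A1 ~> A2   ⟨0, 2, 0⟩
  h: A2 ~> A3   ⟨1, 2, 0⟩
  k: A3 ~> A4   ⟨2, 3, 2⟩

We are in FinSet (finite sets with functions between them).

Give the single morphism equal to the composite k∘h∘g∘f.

  0 f~>1 g~>2 h~>0 k~>2
  1 f~>2 g~>0 h~>1 k~>3
  2 f~>2 g~>0 h~>1 k~>3
result: ⟨2, 3, 3⟩

Answer: ⟨2, 3, 3⟩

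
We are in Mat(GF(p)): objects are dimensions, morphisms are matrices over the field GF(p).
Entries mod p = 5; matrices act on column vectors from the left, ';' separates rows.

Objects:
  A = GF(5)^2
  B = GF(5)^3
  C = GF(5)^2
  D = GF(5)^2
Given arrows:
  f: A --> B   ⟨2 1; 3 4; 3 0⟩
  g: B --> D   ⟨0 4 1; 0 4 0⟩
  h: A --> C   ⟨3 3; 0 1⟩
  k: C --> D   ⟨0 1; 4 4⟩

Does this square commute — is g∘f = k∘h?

1) trace f;g:
  e0=[1,0] f-->[2,3,3] g-->[0,2]
  e1=[0,1] f-->[1,4,0] g-->[1,1]
  composite₁ = ⟨0 1; 2 1⟩
2) trace h;k:
  e0=[1,0] h-->[3,0] k-->[0,2]
  e1=[0,1] h-->[3,1] k-->[1,1]
  composite₂ = ⟨0 1; 2 1⟩
Equal? same morphism ✓

Answer: COMMUTES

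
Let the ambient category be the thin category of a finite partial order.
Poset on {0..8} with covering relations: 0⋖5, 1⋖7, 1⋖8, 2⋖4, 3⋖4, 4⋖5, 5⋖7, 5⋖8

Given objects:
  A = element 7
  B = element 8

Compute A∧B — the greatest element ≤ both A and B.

Lower bounds of A=7 and B=8: {0,1,2,3,4,5}
  maximal lower bounds 1 and 5 are incomparable: neither 1⊑5 nor 5⊑1
→ no greatest lower bound exists

Answer: NO MEET EXISTS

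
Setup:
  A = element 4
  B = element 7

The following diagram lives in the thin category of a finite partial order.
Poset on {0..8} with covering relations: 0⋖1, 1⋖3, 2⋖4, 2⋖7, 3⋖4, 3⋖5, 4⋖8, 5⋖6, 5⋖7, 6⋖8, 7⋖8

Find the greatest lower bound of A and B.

Answer: NO MEET EXISTS

Derivation:
Lower bounds of A=4 and B=7: {0,1,2,3}
  maximal lower bounds 2 and 3 are incomparable: neither 2<=3 nor 3<=2
→ no greatest lower bound exists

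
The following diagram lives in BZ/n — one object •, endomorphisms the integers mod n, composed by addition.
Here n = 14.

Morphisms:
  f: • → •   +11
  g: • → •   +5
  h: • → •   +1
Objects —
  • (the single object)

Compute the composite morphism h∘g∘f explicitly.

  0 +11≡11 +5≡2 +1≡3  (mod 14)
composite: +3

Answer: +3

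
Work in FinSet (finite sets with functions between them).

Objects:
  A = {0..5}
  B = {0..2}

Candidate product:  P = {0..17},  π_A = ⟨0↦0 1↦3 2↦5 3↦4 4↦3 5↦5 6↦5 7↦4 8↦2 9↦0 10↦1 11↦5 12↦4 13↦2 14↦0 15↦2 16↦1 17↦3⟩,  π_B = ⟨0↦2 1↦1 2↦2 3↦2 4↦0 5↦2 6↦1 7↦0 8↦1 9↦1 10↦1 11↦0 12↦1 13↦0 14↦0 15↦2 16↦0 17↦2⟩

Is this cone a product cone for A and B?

|A|·|B| = 6·3 = 18;  |P| = 18
Check the pairing map k ↦ (π_A(k), π_B(k)):
  0 ↦ (0,2)
  1 ↦ (3,1)
  2 ↦ (5,2)
  3 ↦ (4,2)
  4 ↦ (3,0)
  5 ↦ (5,2)  ✗ repeats pair of k=2
  6 ↦ (5,1)
  7 ↦ (4,0)
  8 ↦ (2,1)
  9 ↦ (0,1)
  10 ↦ (1,1)
  11 ↦ (5,0)
  12 ↦ (4,1)
  13 ↦ (2,0)
  14 ↦ (0,0)
  15 ↦ (2,2)
  16 ↦ (1,0)
  17 ↦ (3,2)
distinct pairs in image: 17 / 18 needed
  → (5,2) hit at k=2 and k=5

Answer: NOT A VALID PRODUCT — duplicate pair at indices 5,2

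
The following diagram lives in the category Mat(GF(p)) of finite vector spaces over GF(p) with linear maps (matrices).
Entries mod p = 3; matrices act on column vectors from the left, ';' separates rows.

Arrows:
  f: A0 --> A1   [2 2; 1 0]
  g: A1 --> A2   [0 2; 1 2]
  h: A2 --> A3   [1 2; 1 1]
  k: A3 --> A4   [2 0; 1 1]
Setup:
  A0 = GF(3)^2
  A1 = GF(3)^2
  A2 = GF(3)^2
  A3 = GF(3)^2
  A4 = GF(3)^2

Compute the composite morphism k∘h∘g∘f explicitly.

  e0=⟨1,0⟩ f-->⟨2,1⟩ g-->⟨2,1⟩ h-->⟨1,0⟩ k-->⟨2,1⟩
  e1=⟨0,1⟩ f-->⟨2,0⟩ g-->⟨0,2⟩ h-->⟨1,2⟩ k-->⟨2,0⟩
⟦path⟧: [2 2; 1 0]

Answer: [2 2; 1 0]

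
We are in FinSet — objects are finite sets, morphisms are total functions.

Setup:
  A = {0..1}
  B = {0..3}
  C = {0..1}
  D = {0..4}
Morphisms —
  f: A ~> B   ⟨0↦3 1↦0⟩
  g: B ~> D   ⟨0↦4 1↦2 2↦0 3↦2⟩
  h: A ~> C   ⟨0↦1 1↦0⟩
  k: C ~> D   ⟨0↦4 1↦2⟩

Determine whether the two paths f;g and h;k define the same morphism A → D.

Answer: COMMUTES

Trace:
Along f;g (path 1):
  0 f~>3 g~>2
  1 f~>0 g~>4
  ⟦path⟧₁ = ⟨0↦2 1↦4⟩
Along h;k (path 2):
  0 h~>1 k~>2
  1 h~>0 k~>4
  ⟦path⟧₂ = ⟨0↦2 1↦4⟩
Equal? equal; square commutes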